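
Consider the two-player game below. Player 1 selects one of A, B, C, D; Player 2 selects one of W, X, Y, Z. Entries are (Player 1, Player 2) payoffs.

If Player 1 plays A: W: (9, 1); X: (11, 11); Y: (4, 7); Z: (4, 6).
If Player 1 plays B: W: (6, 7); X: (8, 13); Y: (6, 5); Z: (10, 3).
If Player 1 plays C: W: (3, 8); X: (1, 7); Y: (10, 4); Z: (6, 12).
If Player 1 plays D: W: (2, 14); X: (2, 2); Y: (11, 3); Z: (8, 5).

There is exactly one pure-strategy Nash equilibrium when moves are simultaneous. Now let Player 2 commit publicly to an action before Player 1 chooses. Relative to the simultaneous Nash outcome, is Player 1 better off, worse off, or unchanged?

unchanged

Player 1 best-responds to each possible Player 2 move:
- W: BR = A, leader payoff 1.
- X: BR = A, leader payoff 11.
- Y: BR = D, leader payoff 3.
- Z: BR = B, leader payoff 3.
Maximizing over 1, 11, 3, 3, Player 2 chooses X. Subgame-perfect outcome: (A, X) with payoffs (11, 11).
Under simultaneous play:
Player 1's best replies: W→A; X→A; Y→D; Z→B.
Player 2's best replies: A→X; B→X; C→Z; D→W.
The unique mutual best reply is (A, X), giving (11, 11).
Player 1 earns 11 sequentially versus 11 at the Nash outcome: unchanged.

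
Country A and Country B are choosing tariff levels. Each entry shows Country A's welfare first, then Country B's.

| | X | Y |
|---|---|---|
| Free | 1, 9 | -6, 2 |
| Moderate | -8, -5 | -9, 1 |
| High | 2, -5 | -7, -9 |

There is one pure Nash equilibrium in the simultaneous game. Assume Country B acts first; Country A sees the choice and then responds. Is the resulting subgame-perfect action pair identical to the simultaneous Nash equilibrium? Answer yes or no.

Backward induction with Country B moving first.
- X → Country A plays High (best of 1, -8, 2); Country B gets -5.
- Y → Country A plays Free (best of -6, -9, -7); Country B gets 2.
Country B's induced payoffs are -5, 2, so Country B commits to Y. Subgame-perfect outcome: (Free, Y) with payoffs (-6, 2).
For the simultaneous game, intersect best replies.
Country A's best replies: X→High; Y→Free.
Country B's best replies: Free→X; Moderate→Y; High→X.
The unique mutual best reply is (High, X), giving (2, -5).
Sequential outcome (Free, Y) differs from the Nash profile (High, X).

no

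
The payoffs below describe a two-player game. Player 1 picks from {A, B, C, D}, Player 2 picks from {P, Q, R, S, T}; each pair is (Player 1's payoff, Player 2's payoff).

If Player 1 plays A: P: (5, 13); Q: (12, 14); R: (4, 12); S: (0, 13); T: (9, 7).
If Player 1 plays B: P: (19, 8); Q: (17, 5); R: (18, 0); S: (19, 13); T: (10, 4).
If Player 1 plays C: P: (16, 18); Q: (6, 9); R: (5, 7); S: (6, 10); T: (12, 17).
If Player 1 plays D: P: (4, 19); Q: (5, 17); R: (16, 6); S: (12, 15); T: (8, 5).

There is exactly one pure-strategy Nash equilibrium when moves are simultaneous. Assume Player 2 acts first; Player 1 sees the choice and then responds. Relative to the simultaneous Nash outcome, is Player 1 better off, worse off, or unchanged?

worse off

Backward induction with Player 2 moving first.
- P: Player 1 compares 5, 19, 16, 4 and picks B; Player 2 would get 8.
- Q: Player 1 compares 12, 17, 6, 5 and picks B; Player 2 would get 5.
- R: Player 1 compares 4, 18, 5, 16 and picks B; Player 2 would get 0.
- S: Player 1 compares 0, 19, 6, 12 and picks B; Player 2 would get 13.
- T: Player 1 compares 9, 10, 12, 8 and picks C; Player 2 would get 17.
Player 2's induced payoffs are 8, 5, 0, 13, 17, so Player 2 commits to T. Subgame-perfect outcome: (C, T) with payoffs (12, 17).
For the simultaneous game, intersect best replies.
Player 1's best replies: P→B; Q→B; R→B; S→B; T→C.
Player 2's best replies: A→Q; B→S; C→P; D→P.
Only (B, S) has each player best-responding; Nash payoffs (19, 13).
Player 1 earns 12 sequentially versus 19 at the Nash outcome: worse off.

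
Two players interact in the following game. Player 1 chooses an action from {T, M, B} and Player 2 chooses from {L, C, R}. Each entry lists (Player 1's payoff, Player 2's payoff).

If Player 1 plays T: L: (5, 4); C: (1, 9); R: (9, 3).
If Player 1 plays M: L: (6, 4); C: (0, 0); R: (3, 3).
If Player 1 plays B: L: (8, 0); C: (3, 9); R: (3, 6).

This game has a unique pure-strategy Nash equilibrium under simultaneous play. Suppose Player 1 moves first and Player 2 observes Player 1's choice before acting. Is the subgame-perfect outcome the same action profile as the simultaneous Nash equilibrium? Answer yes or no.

no

Player 2 best-responds to each possible Player 1 move:
- T → Player 2 plays C (best of 4, 9, 3); Player 1 gets 1.
- M → Player 2 plays L (best of 4, 0, 3); Player 1 gets 6.
- B → Player 2 plays C (best of 0, 9, 6); Player 1 gets 3.
Among 1, 6, 3, the best is 6 at M. Subgame-perfect outcome: (M, L) with payoffs (6, 4).
For the simultaneous game, intersect best replies.
Player 1's best replies: L→B; C→B; R→T.
Player 2's best replies: T→C; M→L; B→C.
The unique mutual best reply is (B, C), giving (3, 9).
Sequential outcome (M, L) differs from the Nash profile (B, C).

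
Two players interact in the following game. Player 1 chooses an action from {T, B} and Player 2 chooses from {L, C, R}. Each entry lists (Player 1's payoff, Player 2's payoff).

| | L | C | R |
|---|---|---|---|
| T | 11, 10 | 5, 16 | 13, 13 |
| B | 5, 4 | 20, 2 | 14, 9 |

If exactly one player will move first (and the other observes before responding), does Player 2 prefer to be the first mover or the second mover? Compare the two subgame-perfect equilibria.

first

If Player 1 leads: Player 2's best replies are T→C, B→R; Player 1's induced payoffs 5, 14; outcome (B, R), payoffs (14, 9).
If Player 2 leads: Player 1's best replies are L→T, C→B, R→B; Player 2's induced payoffs 10, 2, 9; outcome (T, L), payoffs (11, 10).
Player 2 gets 10 moving first and 9 moving second, so Player 2 prefers to move first.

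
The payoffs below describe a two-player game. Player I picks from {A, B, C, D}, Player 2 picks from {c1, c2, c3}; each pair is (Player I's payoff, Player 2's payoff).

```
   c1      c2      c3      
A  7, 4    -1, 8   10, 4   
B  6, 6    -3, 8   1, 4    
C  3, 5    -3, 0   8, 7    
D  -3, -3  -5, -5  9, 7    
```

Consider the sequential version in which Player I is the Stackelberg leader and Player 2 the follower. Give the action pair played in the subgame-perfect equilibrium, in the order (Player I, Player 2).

Work backward from Player 2's decision.
- A: Player 2 compares 4, 8, 4 and picks c2; Player I would get -1.
- B: Player 2 compares 6, 8, 4 and picks c2; Player I would get -3.
- C: Player 2 compares 5, 0, 7 and picks c3; Player I would get 8.
- D: Player 2 compares -3, -5, 7 and picks c3; Player I would get 9.
Maximizing over -1, -3, 8, 9, Player I chooses D. Subgame-perfect outcome: (D, c3) with payoffs (9, 7).

(D, c3)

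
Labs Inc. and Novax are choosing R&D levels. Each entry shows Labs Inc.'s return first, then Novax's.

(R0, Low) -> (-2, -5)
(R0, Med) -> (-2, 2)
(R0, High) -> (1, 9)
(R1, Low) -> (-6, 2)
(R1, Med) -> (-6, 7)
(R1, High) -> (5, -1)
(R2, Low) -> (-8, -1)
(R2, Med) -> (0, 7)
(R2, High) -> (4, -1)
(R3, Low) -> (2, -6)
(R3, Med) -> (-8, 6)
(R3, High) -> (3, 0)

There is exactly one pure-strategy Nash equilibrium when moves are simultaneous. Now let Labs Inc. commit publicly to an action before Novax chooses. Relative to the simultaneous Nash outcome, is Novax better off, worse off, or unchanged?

Backward induction with Labs Inc. moving first.
- R0 → Novax plays High (best of -5, 2, 9); Labs Inc. gets 1.
- R1 → Novax plays Med (best of 2, 7, -1); Labs Inc. gets -6.
- R2 → Novax plays Med (best of -1, 7, -1); Labs Inc. gets 0.
- R3 → Novax plays Med (best of -6, 6, 0); Labs Inc. gets -8.
Among 1, -6, 0, -8, the best is 1 at R0. Subgame-perfect outcome: (R0, High) with payoffs (1, 9).
For the simultaneous game, intersect best replies.
Labs Inc.'s best replies: Low→R3; Med→R2; High→R1.
Novax's best replies: R0→High; R1→Med; R2→Med; R3→Med.
Only (R2, Med) has each player best-responding; Nash payoffs (0, 7).
Novax earns 9 sequentially versus 7 at the Nash outcome: better off.

better off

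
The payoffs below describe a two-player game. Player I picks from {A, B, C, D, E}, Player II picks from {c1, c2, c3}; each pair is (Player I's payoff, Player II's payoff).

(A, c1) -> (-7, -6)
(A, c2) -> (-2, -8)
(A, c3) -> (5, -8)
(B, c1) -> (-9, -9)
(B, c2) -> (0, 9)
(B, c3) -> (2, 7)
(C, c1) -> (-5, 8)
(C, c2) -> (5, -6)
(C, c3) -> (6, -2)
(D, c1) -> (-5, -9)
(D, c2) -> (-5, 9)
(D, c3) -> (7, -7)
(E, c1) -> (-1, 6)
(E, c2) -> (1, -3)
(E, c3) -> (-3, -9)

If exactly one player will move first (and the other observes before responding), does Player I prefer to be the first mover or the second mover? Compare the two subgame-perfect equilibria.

first

If Player I leads: Player II's best replies are A→c1, B→c2, C→c1, D→c2, E→c1; Player I's induced payoffs -7, 0, -5, -5, -1; outcome (B, c2), payoffs (0, 9).
If Player II leads: Player I's best replies are c1→E, c2→C, c3→D; Player II's induced payoffs 6, -6, -7; outcome (E, c1), payoffs (-1, 6).
Player I gets 0 moving first and -1 moving second, so Player I prefers to move first.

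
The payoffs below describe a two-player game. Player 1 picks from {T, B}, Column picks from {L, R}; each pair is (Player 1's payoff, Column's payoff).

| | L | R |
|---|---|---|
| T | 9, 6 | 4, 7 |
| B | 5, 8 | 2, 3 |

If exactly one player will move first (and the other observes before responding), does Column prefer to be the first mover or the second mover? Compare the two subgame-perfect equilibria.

If Player 1 leads: Column's best replies are T→R, B→L; Player 1's induced payoffs 4, 5; outcome (B, L), payoffs (5, 8).
If Column leads: Player 1's best replies are L→T, R→T; Column's induced payoffs 6, 7; outcome (T, R), payoffs (4, 7).
Column gets 7 moving first and 8 moving second, so Column prefers to move second.

second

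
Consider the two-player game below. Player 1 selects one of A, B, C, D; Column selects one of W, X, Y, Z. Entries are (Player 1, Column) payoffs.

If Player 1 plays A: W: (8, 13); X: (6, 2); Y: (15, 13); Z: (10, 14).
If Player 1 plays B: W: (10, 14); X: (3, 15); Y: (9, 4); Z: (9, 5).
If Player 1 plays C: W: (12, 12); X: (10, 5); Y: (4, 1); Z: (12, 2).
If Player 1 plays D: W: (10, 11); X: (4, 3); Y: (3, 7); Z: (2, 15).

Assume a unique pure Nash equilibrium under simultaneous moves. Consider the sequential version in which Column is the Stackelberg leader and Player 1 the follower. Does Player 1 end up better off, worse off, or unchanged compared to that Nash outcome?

Work backward from Player 1's decision.
- W: Player 1 compares 8, 10, 12, 10 and picks C; Column would get 12.
- X: Player 1 compares 6, 3, 10, 4 and picks C; Column would get 5.
- Y: Player 1 compares 15, 9, 4, 3 and picks A; Column would get 13.
- Z: Player 1 compares 10, 9, 12, 2 and picks C; Column would get 2.
Column's induced payoffs are 12, 5, 13, 2, so Column commits to Y. Subgame-perfect outcome: (A, Y) with payoffs (15, 13).
For the simultaneous game, intersect best replies.
Player 1's best replies: W→C; X→C; Y→A; Z→C.
Column's best replies: A→Z; B→X; C→W; D→Z.
The unique mutual best reply is (C, W), giving (12, 12).
Player 1 earns 15 sequentially versus 12 at the Nash outcome: better off.

better off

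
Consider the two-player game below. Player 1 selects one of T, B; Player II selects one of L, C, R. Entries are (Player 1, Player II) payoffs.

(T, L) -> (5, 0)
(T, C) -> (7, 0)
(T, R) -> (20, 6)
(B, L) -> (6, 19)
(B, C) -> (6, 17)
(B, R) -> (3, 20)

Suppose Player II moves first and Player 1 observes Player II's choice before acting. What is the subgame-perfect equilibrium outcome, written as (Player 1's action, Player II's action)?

(B, L)

Player 1 best-responds to each possible Player II move:
- L → Player 1 plays B (best of 5, 6); Player II gets 19.
- C → Player 1 plays T (best of 7, 6); Player II gets 0.
- R → Player 1 plays T (best of 20, 3); Player II gets 6.
Player II's induced payoffs are 19, 0, 6, so Player II commits to L. Subgame-perfect outcome: (B, L) with payoffs (6, 19).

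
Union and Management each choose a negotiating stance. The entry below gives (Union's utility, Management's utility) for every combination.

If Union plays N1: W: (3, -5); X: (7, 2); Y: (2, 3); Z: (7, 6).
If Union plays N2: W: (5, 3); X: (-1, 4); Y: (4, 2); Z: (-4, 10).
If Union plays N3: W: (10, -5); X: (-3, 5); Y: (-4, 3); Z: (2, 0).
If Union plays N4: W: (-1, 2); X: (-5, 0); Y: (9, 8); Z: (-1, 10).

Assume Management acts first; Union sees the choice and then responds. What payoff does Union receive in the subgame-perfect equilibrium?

Work backward from Union's decision.
- W: Union compares 3, 5, 10, -1 and picks N3; Management would get -5.
- X: Union compares 7, -1, -3, -5 and picks N1; Management would get 2.
- Y: Union compares 2, 4, -4, 9 and picks N4; Management would get 8.
- Z: Union compares 7, -4, 2, -1 and picks N1; Management would get 6.
Among -5, 2, 8, 6, the best is 8 at Y. Subgame-perfect outcome: (N4, Y) with payoffs (9, 8).

9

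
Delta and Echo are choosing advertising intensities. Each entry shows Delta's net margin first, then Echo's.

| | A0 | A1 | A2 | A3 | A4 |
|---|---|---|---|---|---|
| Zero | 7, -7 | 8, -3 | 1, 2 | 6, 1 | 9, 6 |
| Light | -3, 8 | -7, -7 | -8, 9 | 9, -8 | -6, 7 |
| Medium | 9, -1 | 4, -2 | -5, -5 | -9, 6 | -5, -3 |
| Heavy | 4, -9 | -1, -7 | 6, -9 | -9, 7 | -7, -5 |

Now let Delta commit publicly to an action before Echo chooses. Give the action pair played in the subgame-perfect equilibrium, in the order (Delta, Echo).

(Zero, A4)

Solve by backward induction (Delta leads).
- Zero: BR = A4, leader payoff 9.
- Light: BR = A2, leader payoff -8.
- Medium: BR = A3, leader payoff -9.
- Heavy: BR = A3, leader payoff -9.
Maximizing over 9, -8, -9, -9, Delta chooses Zero. Subgame-perfect outcome: (Zero, A4) with payoffs (9, 6).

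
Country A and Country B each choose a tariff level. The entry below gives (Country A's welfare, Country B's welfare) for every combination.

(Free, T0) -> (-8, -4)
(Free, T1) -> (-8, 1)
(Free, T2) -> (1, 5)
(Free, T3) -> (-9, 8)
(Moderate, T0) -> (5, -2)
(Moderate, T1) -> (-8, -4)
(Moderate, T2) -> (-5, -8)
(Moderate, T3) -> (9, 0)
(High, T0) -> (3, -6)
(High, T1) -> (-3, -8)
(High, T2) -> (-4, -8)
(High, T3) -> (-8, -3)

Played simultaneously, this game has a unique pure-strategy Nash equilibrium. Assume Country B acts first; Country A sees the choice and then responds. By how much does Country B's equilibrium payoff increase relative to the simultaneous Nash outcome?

5

Country A best-responds to each possible Country B move:
- T0 → Country A plays Moderate (best of -8, 5, 3); Country B gets -2.
- T1 → Country A plays High (best of -8, -8, -3); Country B gets -8.
- T2 → Country A plays Free (best of 1, -5, -4); Country B gets 5.
- T3 → Country A plays Moderate (best of -9, 9, -8); Country B gets 0.
Country B's induced payoffs are -2, -8, 5, 0, so Country B commits to T2. Subgame-perfect outcome: (Free, T2) with payoffs (1, 5).
For the simultaneous game, intersect best replies.
Country A's best replies: T0→Moderate; T1→High; T2→Free; T3→Moderate.
Country B's best replies: Free→T3; Moderate→T3; High→T3.
The unique mutual best reply is (Moderate, T3), giving (9, 0).
Country B's commitment gain: 5 − 0 = 5.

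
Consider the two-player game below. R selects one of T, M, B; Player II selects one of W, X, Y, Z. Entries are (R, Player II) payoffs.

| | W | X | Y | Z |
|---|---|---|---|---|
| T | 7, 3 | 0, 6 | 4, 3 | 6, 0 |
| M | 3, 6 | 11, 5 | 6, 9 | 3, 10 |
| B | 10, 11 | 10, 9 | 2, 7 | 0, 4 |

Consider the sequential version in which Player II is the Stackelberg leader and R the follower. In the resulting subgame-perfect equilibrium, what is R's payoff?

10

Solve by backward induction (Player II leads).
- W: R compares 7, 3, 10 and picks B; Player II would get 11.
- X: R compares 0, 11, 10 and picks M; Player II would get 5.
- Y: R compares 4, 6, 2 and picks M; Player II would get 9.
- Z: R compares 6, 3, 0 and picks T; Player II would get 0.
Maximizing over 11, 5, 9, 0, Player II chooses W. Subgame-perfect outcome: (B, W) with payoffs (10, 11).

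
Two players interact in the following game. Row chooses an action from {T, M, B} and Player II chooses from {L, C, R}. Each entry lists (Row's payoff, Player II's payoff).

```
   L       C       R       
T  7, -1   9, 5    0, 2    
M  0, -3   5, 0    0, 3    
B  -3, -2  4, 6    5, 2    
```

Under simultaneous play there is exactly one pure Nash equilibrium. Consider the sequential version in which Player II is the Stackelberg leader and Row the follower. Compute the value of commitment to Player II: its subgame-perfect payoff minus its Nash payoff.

0

Solve by backward induction (Player II leads).
- L: BR = T, leader payoff -1.
- C: BR = T, leader payoff 5.
- R: BR = B, leader payoff 2.
Among -1, 5, 2, the best is 5 at C. Subgame-perfect outcome: (T, C) with payoffs (9, 5).
Now find the simultaneous Nash equilibrium.
Row's best replies: L→T; C→T; R→B.
Player II's best replies: T→C; M→R; B→C.
The unique mutual best reply is (T, C), giving (9, 5).
Player II's commitment gain: 5 − 5 = 0.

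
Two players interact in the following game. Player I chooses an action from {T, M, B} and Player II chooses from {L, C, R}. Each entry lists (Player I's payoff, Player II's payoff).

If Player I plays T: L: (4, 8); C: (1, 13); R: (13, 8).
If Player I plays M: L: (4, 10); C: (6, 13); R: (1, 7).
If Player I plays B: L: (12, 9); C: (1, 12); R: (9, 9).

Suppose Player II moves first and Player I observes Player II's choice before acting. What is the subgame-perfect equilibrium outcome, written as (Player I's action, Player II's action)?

(M, C)

Player I best-responds to each possible Player II move:
- L → Player I plays B (best of 4, 4, 12); Player II gets 9.
- C → Player I plays M (best of 1, 6, 1); Player II gets 13.
- R → Player I plays T (best of 13, 1, 9); Player II gets 8.
Among 9, 13, 8, the best is 13 at C. Subgame-perfect outcome: (M, C) with payoffs (6, 13).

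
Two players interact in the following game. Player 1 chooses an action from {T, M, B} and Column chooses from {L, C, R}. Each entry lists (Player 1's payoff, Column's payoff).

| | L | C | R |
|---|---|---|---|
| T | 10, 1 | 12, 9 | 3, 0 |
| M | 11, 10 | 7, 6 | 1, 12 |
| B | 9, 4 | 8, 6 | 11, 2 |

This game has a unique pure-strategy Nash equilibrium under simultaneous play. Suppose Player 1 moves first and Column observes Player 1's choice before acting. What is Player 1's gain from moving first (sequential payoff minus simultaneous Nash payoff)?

0

Work backward from Column's decision.
- T → Column plays C (best of 1, 9, 0); Player 1 gets 12.
- M → Column plays R (best of 10, 6, 12); Player 1 gets 1.
- B → Column plays C (best of 4, 6, 2); Player 1 gets 8.
Maximizing over 12, 1, 8, Player 1 chooses T. Subgame-perfect outcome: (T, C) with payoffs (12, 9).
Now find the simultaneous Nash equilibrium.
Player 1's best replies: L→M; C→T; R→B.
Column's best replies: T→C; M→R; B→C.
The unique mutual best reply is (T, C), giving (12, 9).
Player 1's commitment gain: 12 − 12 = 0.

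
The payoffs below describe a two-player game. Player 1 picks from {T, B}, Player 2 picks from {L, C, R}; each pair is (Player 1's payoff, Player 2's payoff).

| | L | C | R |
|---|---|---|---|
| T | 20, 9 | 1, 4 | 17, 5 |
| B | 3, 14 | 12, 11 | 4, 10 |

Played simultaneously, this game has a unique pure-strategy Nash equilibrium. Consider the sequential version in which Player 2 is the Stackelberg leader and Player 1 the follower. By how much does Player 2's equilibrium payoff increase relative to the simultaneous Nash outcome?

2

Backward induction with Player 2 moving first.
- L → Player 1 plays T (best of 20, 3); Player 2 gets 9.
- C → Player 1 plays B (best of 1, 12); Player 2 gets 11.
- R → Player 1 plays T (best of 17, 4); Player 2 gets 5.
Player 2's induced payoffs are 9, 11, 5, so Player 2 commits to C. Subgame-perfect outcome: (B, C) with payoffs (12, 11).
Now find the simultaneous Nash equilibrium.
Player 1's best replies: L→T; C→B; R→T.
Player 2's best replies: T→L; B→L.
The unique mutual best reply is (T, L), giving (20, 9).
Player 2's commitment gain: 11 − 9 = 2.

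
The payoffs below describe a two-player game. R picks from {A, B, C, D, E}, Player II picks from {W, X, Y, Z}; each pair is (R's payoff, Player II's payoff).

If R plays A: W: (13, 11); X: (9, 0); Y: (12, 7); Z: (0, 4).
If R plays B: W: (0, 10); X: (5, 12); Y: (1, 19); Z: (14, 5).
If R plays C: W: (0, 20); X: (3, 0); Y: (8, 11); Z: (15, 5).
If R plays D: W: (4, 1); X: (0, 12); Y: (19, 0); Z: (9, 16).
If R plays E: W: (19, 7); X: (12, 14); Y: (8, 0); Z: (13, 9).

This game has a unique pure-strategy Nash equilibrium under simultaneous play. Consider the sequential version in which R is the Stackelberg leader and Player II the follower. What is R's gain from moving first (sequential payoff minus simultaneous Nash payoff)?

1

Work backward from Player II's decision.
- A → Player II plays W (best of 11, 0, 7, 4); R gets 13.
- B → Player II plays Y (best of 10, 12, 19, 5); R gets 1.
- C → Player II plays W (best of 20, 0, 11, 5); R gets 0.
- D → Player II plays Z (best of 1, 12, 0, 16); R gets 9.
- E → Player II plays X (best of 7, 14, 0, 9); R gets 12.
Maximizing over 13, 1, 0, 9, 12, R chooses A. Subgame-perfect outcome: (A, W) with payoffs (13, 11).
Under simultaneous play:
R's best replies: W→E; X→E; Y→D; Z→C.
Player II's best replies: A→W; B→Y; C→W; D→Z; E→X.
Only (E, X) has each player best-responding; Nash payoffs (12, 14).
R's commitment gain: 13 − 12 = 1.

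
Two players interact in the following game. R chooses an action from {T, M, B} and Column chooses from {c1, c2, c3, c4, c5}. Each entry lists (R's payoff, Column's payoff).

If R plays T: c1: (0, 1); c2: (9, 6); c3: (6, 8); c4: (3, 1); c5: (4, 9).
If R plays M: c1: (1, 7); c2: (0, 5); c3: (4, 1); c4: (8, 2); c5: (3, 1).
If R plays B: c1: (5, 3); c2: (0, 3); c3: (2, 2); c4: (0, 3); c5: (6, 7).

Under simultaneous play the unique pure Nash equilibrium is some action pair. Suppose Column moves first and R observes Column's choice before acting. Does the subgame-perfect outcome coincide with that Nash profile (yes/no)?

R best-responds to each possible Column move:
- c1 → R plays B (best of 0, 1, 5); Column gets 3.
- c2 → R plays T (best of 9, 0, 0); Column gets 6.
- c3 → R plays T (best of 6, 4, 2); Column gets 8.
- c4 → R plays M (best of 3, 8, 0); Column gets 2.
- c5 → R plays B (best of 4, 3, 6); Column gets 7.
Among 3, 6, 8, 2, 7, the best is 8 at c3. Subgame-perfect outcome: (T, c3) with payoffs (6, 8).
Under simultaneous play:
R's best replies: c1→B; c2→T; c3→T; c4→M; c5→B.
Column's best replies: T→c5; M→c1; B→c5.
The unique mutual best reply is (B, c5), giving (6, 7).
Sequential outcome (T, c3) differs from the Nash profile (B, c5).

no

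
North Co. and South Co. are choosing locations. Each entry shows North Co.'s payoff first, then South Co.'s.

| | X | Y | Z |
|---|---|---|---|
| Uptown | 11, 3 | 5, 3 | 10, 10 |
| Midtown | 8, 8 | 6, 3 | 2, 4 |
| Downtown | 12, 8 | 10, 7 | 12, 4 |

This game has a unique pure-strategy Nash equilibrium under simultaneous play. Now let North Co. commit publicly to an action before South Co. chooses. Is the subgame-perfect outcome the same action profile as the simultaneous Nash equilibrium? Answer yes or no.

South Co. best-responds to each possible North Co. move:
- Uptown: BR = Z, leader payoff 10.
- Midtown: BR = X, leader payoff 8.
- Downtown: BR = X, leader payoff 12.
North Co.'s induced payoffs are 10, 8, 12, so North Co. commits to Downtown. Subgame-perfect outcome: (Downtown, X) with payoffs (12, 8).
For the simultaneous game, intersect best replies.
North Co.'s best replies: X→Downtown; Y→Downtown; Z→Downtown.
South Co.'s best replies: Uptown→Z; Midtown→X; Downtown→X.
Only (Downtown, X) has each player best-responding; Nash payoffs (12, 8).
Sequential outcome (Downtown, X) coincides with the Nash profile (Downtown, X).

yes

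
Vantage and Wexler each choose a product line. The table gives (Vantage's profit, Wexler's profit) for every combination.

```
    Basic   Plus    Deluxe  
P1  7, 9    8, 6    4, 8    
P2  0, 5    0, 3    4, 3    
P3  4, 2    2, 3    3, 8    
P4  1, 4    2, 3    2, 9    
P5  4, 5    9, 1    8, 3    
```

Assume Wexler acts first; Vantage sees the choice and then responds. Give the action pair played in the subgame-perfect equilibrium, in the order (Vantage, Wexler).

Work backward from Vantage's decision.
- Basic → Vantage plays P1 (best of 7, 0, 4, 1, 4); Wexler gets 9.
- Plus → Vantage plays P5 (best of 8, 0, 2, 2, 9); Wexler gets 1.
- Deluxe → Vantage plays P5 (best of 4, 4, 3, 2, 8); Wexler gets 3.
Maximizing over 9, 1, 3, Wexler chooses Basic. Subgame-perfect outcome: (P1, Basic) with payoffs (7, 9).

(P1, Basic)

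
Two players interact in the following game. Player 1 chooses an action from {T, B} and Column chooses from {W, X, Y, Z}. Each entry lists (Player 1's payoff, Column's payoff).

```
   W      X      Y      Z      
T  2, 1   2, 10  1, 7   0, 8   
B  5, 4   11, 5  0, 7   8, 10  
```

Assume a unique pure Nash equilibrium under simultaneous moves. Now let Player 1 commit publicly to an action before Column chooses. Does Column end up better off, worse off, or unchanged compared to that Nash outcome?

Solve by backward induction (Player 1 leads).
- T → Column plays X (best of 1, 10, 7, 8); Player 1 gets 2.
- B → Column plays Z (best of 4, 5, 7, 10); Player 1 gets 8.
Maximizing over 2, 8, Player 1 chooses B. Subgame-perfect outcome: (B, Z) with payoffs (8, 10).
Now find the simultaneous Nash equilibrium.
Player 1's best replies: W→B; X→B; Y→T; Z→B.
Column's best replies: T→X; B→Z.
Only (B, Z) has each player best-responding; Nash payoffs (8, 10).
Column earns 10 sequentially versus 10 at the Nash outcome: unchanged.

unchanged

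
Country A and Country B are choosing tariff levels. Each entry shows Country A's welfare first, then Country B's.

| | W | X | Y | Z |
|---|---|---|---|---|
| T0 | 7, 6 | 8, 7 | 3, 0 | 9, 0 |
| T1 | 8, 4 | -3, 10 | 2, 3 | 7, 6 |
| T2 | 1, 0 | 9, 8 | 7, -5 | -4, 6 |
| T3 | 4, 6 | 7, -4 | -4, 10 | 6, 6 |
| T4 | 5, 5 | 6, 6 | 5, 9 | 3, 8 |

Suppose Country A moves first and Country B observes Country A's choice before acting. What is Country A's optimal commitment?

T2

Work backward from Country B's decision.
- T0: Country B compares 6, 7, 0, 0 and picks X; Country A would get 8.
- T1: Country B compares 4, 10, 3, 6 and picks X; Country A would get -3.
- T2: Country B compares 0, 8, -5, 6 and picks X; Country A would get 9.
- T3: Country B compares 6, -4, 10, 6 and picks Y; Country A would get -4.
- T4: Country B compares 5, 6, 9, 8 and picks Y; Country A would get 5.
Country A's induced payoffs are 8, -3, 9, -4, 5, so Country A commits to T2. Subgame-perfect outcome: (T2, X) with payoffs (9, 8).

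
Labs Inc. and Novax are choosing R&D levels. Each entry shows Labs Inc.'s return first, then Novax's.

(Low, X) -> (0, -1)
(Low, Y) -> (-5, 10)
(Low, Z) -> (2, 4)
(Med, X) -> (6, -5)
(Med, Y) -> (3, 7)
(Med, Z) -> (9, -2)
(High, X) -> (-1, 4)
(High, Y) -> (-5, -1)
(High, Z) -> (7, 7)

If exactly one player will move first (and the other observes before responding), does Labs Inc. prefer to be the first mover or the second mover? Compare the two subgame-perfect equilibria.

If Labs Inc. leads: Novax's best replies are Low→Y, Med→Y, High→Z; Labs Inc.'s induced payoffs -5, 3, 7; outcome (High, Z), payoffs (7, 7).
If Novax leads: Labs Inc.'s best replies are X→Med, Y→Med, Z→Med; Novax's induced payoffs -5, 7, -2; outcome (Med, Y), payoffs (3, 7).
Labs Inc. gets 7 moving first and 3 moving second, so Labs Inc. prefers to move first.

first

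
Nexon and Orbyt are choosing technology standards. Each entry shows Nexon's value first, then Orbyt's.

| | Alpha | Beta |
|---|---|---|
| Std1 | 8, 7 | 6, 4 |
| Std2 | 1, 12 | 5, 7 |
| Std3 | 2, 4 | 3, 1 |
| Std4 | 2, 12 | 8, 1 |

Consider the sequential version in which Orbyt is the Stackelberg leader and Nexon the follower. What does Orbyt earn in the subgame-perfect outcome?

7

Backward induction with Orbyt moving first.
- Alpha → Nexon plays Std1 (best of 8, 1, 2, 2); Orbyt gets 7.
- Beta → Nexon plays Std4 (best of 6, 5, 3, 8); Orbyt gets 1.
Among 7, 1, the best is 7 at Alpha. Subgame-perfect outcome: (Std1, Alpha) with payoffs (8, 7).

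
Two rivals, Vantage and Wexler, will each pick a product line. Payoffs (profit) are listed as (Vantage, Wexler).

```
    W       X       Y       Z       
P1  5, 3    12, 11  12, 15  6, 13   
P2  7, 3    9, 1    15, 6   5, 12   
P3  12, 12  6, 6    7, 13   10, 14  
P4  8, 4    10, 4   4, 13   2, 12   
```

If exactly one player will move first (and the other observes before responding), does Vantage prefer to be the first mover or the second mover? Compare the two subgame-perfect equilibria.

If Vantage leads: Wexler's best replies are P1→Y, P2→Z, P3→Z, P4→Y; Vantage's induced payoffs 12, 5, 10, 4; outcome (P1, Y), payoffs (12, 15).
If Wexler leads: Vantage's best replies are W→P3, X→P1, Y→P2, Z→P3; Wexler's induced payoffs 12, 11, 6, 14; outcome (P3, Z), payoffs (10, 14).
Vantage gets 12 moving first and 10 moving second, so Vantage prefers to move first.

first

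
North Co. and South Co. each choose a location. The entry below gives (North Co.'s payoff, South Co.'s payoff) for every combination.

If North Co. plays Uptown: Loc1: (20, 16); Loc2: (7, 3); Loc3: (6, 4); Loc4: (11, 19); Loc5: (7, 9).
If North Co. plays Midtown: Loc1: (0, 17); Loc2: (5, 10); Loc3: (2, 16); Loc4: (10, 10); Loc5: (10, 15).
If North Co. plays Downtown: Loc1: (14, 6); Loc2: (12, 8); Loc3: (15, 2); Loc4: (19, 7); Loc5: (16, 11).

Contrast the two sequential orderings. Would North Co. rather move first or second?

If North Co. leads: South Co.'s best replies are Uptown→Loc4, Midtown→Loc1, Downtown→Loc5; North Co.'s induced payoffs 11, 0, 16; outcome (Downtown, Loc5), payoffs (16, 11).
If South Co. leads: North Co.'s best replies are Loc1→Uptown, Loc2→Downtown, Loc3→Downtown, Loc4→Downtown, Loc5→Downtown; South Co.'s induced payoffs 16, 8, 2, 7, 11; outcome (Uptown, Loc1), payoffs (20, 16).
North Co. gets 16 moving first and 20 moving second, so North Co. prefers to move second.

second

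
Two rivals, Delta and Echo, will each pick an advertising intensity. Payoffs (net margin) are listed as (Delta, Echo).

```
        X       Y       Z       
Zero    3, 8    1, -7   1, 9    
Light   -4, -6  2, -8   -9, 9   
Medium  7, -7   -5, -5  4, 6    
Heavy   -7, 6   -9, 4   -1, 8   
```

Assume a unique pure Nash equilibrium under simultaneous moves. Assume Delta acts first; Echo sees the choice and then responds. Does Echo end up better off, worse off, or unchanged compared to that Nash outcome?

unchanged

Backward induction with Delta moving first.
- Zero: BR = Z, leader payoff 1.
- Light: BR = Z, leader payoff -9.
- Medium: BR = Z, leader payoff 4.
- Heavy: BR = Z, leader payoff -1.
Maximizing over 1, -9, 4, -1, Delta chooses Medium. Subgame-perfect outcome: (Medium, Z) with payoffs (4, 6).
Under simultaneous play:
Delta's best replies: X→Medium; Y→Light; Z→Medium.
Echo's best replies: Zero→Z; Light→Z; Medium→Z; Heavy→Z.
The unique mutual best reply is (Medium, Z), giving (4, 6).
Echo earns 6 sequentially versus 6 at the Nash outcome: unchanged.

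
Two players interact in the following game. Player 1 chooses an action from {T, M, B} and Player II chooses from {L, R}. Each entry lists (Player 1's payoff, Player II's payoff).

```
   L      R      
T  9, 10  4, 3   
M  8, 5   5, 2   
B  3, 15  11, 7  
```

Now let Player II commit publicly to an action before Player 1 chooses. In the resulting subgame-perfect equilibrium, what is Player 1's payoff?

Player 1 best-responds to each possible Player II move:
- L: BR = T, leader payoff 10.
- R: BR = B, leader payoff 7.
Among 10, 7, the best is 10 at L. Subgame-perfect outcome: (T, L) with payoffs (9, 10).

9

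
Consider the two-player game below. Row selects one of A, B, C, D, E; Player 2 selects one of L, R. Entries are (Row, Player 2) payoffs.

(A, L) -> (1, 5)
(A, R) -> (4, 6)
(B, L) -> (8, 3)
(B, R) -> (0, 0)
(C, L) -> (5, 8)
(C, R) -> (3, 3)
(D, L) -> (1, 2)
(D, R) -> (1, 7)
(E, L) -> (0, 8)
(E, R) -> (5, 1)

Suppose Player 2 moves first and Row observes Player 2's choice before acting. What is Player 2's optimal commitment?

L

Solve by backward induction (Player 2 leads).
- L: BR = B, leader payoff 3.
- R: BR = E, leader payoff 1.
Among 3, 1, the best is 3 at L. Subgame-perfect outcome: (B, L) with payoffs (8, 3).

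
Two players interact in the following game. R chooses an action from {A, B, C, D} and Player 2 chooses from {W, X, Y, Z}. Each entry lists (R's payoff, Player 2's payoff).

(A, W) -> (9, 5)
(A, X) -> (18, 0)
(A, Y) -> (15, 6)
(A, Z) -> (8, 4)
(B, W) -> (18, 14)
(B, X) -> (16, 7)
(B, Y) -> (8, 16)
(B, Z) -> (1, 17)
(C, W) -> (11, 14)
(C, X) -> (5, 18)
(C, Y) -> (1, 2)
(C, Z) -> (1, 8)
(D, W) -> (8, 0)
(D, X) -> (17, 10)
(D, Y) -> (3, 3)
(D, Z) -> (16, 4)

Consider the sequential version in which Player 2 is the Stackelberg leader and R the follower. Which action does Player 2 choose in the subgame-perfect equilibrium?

W

R best-responds to each possible Player 2 move:
- W: BR = B, leader payoff 14.
- X: BR = A, leader payoff 0.
- Y: BR = A, leader payoff 6.
- Z: BR = D, leader payoff 4.
Among 14, 0, 6, 4, the best is 14 at W. Subgame-perfect outcome: (B, W) with payoffs (18, 14).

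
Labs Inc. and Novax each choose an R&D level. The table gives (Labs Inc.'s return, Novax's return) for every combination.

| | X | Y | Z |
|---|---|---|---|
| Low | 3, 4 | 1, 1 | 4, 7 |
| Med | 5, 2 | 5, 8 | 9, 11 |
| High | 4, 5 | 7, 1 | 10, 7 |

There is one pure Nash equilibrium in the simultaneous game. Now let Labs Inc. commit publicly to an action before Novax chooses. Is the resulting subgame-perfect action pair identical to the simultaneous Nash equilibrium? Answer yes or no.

Novax best-responds to each possible Labs Inc. move:
- Low: Novax compares 4, 1, 7 and picks Z; Labs Inc. would get 4.
- Med: Novax compares 2, 8, 11 and picks Z; Labs Inc. would get 9.
- High: Novax compares 5, 1, 7 and picks Z; Labs Inc. would get 10.
Among 4, 9, 10, the best is 10 at High. Subgame-perfect outcome: (High, Z) with payoffs (10, 7).
Now find the simultaneous Nash equilibrium.
Labs Inc.'s best replies: X→Med; Y→High; Z→High.
Novax's best replies: Low→Z; Med→Z; High→Z.
The unique mutual best reply is (High, Z), giving (10, 7).
Sequential outcome (High, Z) coincides with the Nash profile (High, Z).

yes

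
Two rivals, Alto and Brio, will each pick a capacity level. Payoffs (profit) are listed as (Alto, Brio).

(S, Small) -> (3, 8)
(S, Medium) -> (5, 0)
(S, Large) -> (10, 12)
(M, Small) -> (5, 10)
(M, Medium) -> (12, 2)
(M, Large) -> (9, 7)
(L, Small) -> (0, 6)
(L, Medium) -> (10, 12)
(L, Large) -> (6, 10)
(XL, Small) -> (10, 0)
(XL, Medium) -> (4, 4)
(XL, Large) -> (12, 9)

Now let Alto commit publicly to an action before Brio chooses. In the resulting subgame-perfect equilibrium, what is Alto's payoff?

12

Backward induction with Alto moving first.
- S → Brio plays Large (best of 8, 0, 12); Alto gets 10.
- M → Brio plays Small (best of 10, 2, 7); Alto gets 5.
- L → Brio plays Medium (best of 6, 12, 10); Alto gets 10.
- XL → Brio plays Large (best of 0, 4, 9); Alto gets 12.
Alto's induced payoffs are 10, 5, 10, 12, so Alto commits to XL. Subgame-perfect outcome: (XL, Large) with payoffs (12, 9).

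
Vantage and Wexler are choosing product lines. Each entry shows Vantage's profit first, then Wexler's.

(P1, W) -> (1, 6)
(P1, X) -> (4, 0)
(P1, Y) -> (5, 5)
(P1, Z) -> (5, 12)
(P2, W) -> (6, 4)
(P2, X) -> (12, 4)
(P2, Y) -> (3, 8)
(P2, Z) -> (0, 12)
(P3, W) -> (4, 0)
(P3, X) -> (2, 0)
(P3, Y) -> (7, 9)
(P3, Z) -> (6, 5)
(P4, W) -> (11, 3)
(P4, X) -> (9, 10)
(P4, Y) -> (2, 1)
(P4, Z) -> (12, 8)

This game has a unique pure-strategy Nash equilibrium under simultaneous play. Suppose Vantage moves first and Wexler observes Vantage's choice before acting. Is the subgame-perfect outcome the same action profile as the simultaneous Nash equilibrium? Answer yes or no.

Solve by backward induction (Vantage leads).
- P1 → Wexler plays Z (best of 6, 0, 5, 12); Vantage gets 5.
- P2 → Wexler plays Z (best of 4, 4, 8, 12); Vantage gets 0.
- P3 → Wexler plays Y (best of 0, 0, 9, 5); Vantage gets 7.
- P4 → Wexler plays X (best of 3, 10, 1, 8); Vantage gets 9.
Maximizing over 5, 0, 7, 9, Vantage chooses P4. Subgame-perfect outcome: (P4, X) with payoffs (9, 10).
Under simultaneous play:
Vantage's best replies: W→P4; X→P2; Y→P3; Z→P4.
Wexler's best replies: P1→Z; P2→Z; P3→Y; P4→X.
Only (P3, Y) has each player best-responding; Nash payoffs (7, 9).
Sequential outcome (P4, X) differs from the Nash profile (P3, Y).

no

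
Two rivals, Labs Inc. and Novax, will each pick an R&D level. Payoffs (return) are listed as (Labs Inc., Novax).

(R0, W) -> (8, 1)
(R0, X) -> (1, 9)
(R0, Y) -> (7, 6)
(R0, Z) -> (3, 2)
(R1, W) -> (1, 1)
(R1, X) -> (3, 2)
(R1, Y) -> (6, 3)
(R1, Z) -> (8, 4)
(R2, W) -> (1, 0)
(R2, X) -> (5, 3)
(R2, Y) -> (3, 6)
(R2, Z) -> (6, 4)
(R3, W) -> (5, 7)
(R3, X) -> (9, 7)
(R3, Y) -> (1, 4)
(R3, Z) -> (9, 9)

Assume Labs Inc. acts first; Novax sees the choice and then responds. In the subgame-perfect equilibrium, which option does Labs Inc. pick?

Work backward from Novax's decision.
- R0: Novax compares 1, 9, 6, 2 and picks X; Labs Inc. would get 1.
- R1: Novax compares 1, 2, 3, 4 and picks Z; Labs Inc. would get 8.
- R2: Novax compares 0, 3, 6, 4 and picks Y; Labs Inc. would get 3.
- R3: Novax compares 7, 7, 4, 9 and picks Z; Labs Inc. would get 9.
Labs Inc.'s induced payoffs are 1, 8, 3, 9, so Labs Inc. commits to R3. Subgame-perfect outcome: (R3, Z) with payoffs (9, 9).

R3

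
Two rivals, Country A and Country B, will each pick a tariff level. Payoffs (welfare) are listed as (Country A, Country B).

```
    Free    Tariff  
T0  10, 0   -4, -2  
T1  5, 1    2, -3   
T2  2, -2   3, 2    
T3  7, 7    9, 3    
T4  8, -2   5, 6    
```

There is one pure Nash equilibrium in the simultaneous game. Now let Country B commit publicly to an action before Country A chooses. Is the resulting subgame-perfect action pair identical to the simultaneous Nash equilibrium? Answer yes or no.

Backward induction with Country B moving first.
- Free → Country A plays T0 (best of 10, 5, 2, 7, 8); Country B gets 0.
- Tariff → Country A plays T3 (best of -4, 2, 3, 9, 5); Country B gets 3.
Maximizing over 0, 3, Country B chooses Tariff. Subgame-perfect outcome: (T3, Tariff) with payoffs (9, 3).
Now find the simultaneous Nash equilibrium.
Country A's best replies: Free→T0; Tariff→T3.
Country B's best replies: T0→Free; T1→Free; T2→Tariff; T3→Free; T4→Tariff.
The unique mutual best reply is (T0, Free), giving (10, 0).
Sequential outcome (T3, Tariff) differs from the Nash profile (T0, Free).

no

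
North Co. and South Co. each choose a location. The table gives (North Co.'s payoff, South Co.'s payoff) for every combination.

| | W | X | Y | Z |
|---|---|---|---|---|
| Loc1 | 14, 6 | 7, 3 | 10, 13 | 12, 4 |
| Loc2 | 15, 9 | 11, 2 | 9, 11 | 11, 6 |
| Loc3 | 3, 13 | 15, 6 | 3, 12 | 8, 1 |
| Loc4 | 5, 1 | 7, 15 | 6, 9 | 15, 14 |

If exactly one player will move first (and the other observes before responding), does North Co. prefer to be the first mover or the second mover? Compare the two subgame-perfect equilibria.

second

If North Co. leads: South Co.'s best replies are Loc1→Y, Loc2→Y, Loc3→W, Loc4→X; North Co.'s induced payoffs 10, 9, 3, 7; outcome (Loc1, Y), payoffs (10, 13).
If South Co. leads: North Co.'s best replies are W→Loc2, X→Loc3, Y→Loc1, Z→Loc4; South Co.'s induced payoffs 9, 6, 13, 14; outcome (Loc4, Z), payoffs (15, 14).
North Co. gets 10 moving first and 15 moving second, so North Co. prefers to move second.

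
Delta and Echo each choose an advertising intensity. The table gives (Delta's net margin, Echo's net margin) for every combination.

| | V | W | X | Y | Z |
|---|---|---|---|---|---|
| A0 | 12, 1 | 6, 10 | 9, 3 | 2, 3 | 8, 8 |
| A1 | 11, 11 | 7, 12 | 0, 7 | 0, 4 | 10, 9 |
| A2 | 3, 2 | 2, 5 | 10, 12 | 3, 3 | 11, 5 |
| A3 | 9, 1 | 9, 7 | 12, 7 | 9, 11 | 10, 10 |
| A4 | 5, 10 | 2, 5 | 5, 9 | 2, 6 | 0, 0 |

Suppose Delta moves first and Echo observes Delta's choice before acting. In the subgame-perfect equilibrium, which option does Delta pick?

Solve by backward induction (Delta leads).
- A0 → Echo plays W (best of 1, 10, 3, 3, 8); Delta gets 6.
- A1 → Echo plays W (best of 11, 12, 7, 4, 9); Delta gets 7.
- A2 → Echo plays X (best of 2, 5, 12, 3, 5); Delta gets 10.
- A3 → Echo plays Y (best of 1, 7, 7, 11, 10); Delta gets 9.
- A4 → Echo plays V (best of 10, 5, 9, 6, 0); Delta gets 5.
Among 6, 7, 10, 9, 5, the best is 10 at A2. Subgame-perfect outcome: (A2, X) with payoffs (10, 12).

A2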